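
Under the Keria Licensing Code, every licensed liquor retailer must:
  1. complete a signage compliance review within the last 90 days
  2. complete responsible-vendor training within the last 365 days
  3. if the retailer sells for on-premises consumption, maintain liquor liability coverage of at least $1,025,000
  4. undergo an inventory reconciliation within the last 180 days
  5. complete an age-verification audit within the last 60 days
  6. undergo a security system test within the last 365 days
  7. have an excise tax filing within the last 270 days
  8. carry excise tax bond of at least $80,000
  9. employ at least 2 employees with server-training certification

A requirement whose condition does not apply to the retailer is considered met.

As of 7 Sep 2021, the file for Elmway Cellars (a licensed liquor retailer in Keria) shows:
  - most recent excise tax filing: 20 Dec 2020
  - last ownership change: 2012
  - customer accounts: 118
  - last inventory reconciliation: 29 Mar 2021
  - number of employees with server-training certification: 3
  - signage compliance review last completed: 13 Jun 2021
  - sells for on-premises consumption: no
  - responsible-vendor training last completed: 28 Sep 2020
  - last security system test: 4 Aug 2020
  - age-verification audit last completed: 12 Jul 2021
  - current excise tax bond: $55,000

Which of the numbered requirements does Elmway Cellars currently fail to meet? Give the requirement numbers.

6, 8

1. signage compliance review 86 days ago vs limit 90 → met
2. responsible-vendor training 344 days ago vs limit 365 → met
3. condition 'sells for on-premises consumption' does not hold → requirement n/a → met
4. inventory reconciliation 162 days ago vs limit 180 → met
5. age-verification audit 57 days ago vs limit 60 → met
6. security system test 399 days ago vs limit 365 → not met
7. excise tax filing 261 days ago vs limit 270 → met
8. excise tax bond $55,000 < $80,000 → not met
9. employees with server-training certification 3 ≥ 2 → met
Not met: 6, 8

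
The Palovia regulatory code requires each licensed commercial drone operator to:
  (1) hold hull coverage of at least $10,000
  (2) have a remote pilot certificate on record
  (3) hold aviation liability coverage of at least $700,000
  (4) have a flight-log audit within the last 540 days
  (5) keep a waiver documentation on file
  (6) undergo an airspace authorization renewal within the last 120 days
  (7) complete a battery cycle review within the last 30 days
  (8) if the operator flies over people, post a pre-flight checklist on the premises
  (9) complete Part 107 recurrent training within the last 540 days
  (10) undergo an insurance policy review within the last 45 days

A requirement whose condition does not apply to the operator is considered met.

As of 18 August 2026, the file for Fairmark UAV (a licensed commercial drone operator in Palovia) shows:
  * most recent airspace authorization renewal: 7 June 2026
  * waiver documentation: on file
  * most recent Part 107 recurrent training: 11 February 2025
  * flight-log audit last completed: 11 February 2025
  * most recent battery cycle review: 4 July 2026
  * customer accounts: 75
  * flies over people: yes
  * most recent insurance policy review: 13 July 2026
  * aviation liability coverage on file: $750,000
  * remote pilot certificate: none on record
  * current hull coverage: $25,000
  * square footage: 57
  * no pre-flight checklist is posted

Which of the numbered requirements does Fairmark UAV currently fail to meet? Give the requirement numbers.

2, 4, 7, 8, 9

1. hull coverage $25,000 ≥ $10,000 → met
2. remote pilot certificate absent → not met
3. aviation liability coverage $750,000 ≥ $700,000 → met
4. flight-log audit 553 days ago vs limit 540 → not met
5. waiver documentation present → met
6. airspace authorization renewal 72 days ago vs limit 120 → met
7. battery cycle review 45 days ago vs limit 30 → not met
8. condition 'flies over people' holds; pre-flight checklist absent → not met
9. Part 107 recurrent training 553 days ago vs limit 540 → not met
10. insurance policy review 36 days ago vs limit 45 → met
Not met: 2, 4, 7, 8, 9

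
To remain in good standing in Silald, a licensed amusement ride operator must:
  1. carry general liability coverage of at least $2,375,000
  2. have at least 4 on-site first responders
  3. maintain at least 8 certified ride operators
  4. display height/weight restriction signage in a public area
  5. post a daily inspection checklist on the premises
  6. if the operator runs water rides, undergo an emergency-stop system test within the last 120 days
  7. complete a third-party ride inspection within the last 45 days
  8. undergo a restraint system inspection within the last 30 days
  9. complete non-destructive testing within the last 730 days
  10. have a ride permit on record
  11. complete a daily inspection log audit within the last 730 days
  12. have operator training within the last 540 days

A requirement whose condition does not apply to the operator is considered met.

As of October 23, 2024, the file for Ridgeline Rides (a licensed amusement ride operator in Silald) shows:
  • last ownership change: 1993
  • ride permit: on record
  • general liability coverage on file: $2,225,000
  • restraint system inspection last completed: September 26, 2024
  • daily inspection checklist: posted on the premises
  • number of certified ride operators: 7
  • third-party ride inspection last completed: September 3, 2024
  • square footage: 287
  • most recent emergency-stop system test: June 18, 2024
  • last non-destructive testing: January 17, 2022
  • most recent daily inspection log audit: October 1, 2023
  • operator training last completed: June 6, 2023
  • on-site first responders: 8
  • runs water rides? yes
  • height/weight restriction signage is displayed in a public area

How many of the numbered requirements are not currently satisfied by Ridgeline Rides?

5

1. general liability coverage $2,225,000 < $2,375,000 → not met
2. on-site first responders 8 ≥ 4 → met
3. certified ride operators 7 < 8 → not met
4. height/weight restriction signage present → met
5. daily inspection checklist present → met
6. condition 'runs water rides' holds; emergency-stop system test 127 days ago vs limit 120 → not met
7. third-party ride inspection 50 days ago vs limit 45 → not met
8. restraint system inspection 27 days ago vs limit 30 → met
9. non-destructive testing 1010 days ago vs limit 730 → not met
10. ride permit present → met
11. daily inspection log audit 388 days ago vs limit 730 → met
12. operator training 505 days ago vs limit 540 → met
Not met: 5 of 12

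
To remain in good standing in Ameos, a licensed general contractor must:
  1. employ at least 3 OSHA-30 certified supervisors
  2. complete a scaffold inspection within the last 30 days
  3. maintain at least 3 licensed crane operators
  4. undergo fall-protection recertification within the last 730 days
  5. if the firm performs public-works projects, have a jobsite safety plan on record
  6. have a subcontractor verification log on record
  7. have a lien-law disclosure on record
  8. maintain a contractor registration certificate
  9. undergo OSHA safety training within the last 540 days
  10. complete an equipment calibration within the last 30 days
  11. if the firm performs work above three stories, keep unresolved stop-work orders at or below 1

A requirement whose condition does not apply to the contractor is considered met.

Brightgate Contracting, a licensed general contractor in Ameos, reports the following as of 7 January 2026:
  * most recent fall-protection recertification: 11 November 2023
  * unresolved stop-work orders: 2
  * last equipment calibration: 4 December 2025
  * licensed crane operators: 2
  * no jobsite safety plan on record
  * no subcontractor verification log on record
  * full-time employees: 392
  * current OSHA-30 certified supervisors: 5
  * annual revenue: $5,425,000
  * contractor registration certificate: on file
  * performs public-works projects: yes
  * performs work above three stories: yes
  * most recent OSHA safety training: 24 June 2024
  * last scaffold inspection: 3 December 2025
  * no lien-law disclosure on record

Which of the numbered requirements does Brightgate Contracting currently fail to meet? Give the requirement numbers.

1. OSHA-30 certified supervisors 5 ≥ 3 → met
2. scaffold inspection 35 days ago vs limit 30 → not met
3. licensed crane operators 2 < 3 → not met
4. fall-protection recertification 788 days ago vs limit 730 → not met
5. condition 'performs public-works projects' holds; jobsite safety plan absent → not met
6. subcontractor verification log absent → not met
7. lien-law disclosure absent → not met
8. contractor registration certificate present → met
9. OSHA safety training 562 days ago vs limit 540 → not met
10. equipment calibration 34 days ago vs limit 30 → not met
11. condition 'performs work above three stories' holds; unresolved stop-work orders 2 > 1 → not met
Not met: 2, 3, 4, 5, 6, 7, 9, 10, 11

2, 3, 4, 5, 6, 7, 9, 10, 11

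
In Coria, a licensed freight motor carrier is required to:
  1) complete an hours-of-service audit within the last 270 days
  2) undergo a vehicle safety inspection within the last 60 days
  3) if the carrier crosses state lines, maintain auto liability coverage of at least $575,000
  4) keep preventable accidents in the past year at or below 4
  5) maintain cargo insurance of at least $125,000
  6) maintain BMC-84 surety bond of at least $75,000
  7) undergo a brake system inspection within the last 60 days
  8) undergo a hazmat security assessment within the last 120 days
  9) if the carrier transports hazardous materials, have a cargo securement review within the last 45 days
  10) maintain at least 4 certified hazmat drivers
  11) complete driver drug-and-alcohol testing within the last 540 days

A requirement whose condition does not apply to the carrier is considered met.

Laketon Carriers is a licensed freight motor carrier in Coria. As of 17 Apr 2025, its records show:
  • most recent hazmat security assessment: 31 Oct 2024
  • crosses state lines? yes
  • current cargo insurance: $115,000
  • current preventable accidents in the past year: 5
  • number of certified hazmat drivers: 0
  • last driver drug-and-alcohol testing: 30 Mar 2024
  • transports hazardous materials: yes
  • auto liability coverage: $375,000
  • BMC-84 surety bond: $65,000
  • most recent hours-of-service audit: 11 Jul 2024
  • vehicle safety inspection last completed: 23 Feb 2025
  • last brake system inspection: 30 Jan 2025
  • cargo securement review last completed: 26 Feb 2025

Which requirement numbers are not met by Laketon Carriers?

1, 3, 4, 5, 6, 7, 8, 9, 10

1. hours-of-service audit 280 days ago vs limit 270 → not met
2. vehicle safety inspection 53 days ago vs limit 60 → met
3. condition 'crosses state lines' holds; auto liability coverage $375,000 < $575,000 → not met
4. preventable accidents in the past year 5 > 4 → not met
5. cargo insurance $115,000 < $125,000 → not met
6. BMC-84 surety bond $65,000 < $75,000 → not met
7. brake system inspection 77 days ago vs limit 60 → not met
8. hazmat security assessment 168 days ago vs limit 120 → not met
9. condition 'transports hazardous materials' holds; cargo securement review 50 days ago vs limit 45 → not met
10. certified hazmat drivers 0 < 4 → not met
11. driver drug-and-alcohol testing 383 days ago vs limit 540 → met
Not met: 1, 3, 4, 5, 6, 7, 8, 9, 10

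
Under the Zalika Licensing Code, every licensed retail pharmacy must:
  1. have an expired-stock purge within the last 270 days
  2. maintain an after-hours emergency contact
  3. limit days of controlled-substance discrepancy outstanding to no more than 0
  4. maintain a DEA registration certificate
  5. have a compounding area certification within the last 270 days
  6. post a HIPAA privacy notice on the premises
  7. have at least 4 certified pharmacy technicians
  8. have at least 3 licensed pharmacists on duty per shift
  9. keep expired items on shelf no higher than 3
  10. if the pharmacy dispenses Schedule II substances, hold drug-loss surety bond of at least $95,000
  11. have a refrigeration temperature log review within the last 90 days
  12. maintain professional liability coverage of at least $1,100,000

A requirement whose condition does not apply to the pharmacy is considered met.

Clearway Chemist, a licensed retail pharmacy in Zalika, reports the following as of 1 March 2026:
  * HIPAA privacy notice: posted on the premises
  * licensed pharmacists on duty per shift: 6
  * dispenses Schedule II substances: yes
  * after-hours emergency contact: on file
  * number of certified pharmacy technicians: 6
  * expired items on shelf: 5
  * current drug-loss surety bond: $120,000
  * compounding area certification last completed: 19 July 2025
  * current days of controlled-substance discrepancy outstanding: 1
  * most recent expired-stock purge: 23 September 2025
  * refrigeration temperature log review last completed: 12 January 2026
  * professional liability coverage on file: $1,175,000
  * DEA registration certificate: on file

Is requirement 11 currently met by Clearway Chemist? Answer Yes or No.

Yes

11. refrigeration temperature log review 48 days ago vs limit 90 → met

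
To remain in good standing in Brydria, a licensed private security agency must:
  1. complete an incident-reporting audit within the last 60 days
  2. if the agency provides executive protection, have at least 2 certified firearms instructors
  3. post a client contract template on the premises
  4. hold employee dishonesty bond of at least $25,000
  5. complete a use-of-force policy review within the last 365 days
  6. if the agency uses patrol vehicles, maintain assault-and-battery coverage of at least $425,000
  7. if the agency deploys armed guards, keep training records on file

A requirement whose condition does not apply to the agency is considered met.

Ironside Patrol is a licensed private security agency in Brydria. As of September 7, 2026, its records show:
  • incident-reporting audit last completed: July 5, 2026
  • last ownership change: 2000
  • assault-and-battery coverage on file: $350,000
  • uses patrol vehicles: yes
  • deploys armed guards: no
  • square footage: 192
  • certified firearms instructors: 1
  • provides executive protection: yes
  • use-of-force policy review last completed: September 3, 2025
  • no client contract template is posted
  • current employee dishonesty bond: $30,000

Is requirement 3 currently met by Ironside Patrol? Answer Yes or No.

3. client contract template absent → not met

No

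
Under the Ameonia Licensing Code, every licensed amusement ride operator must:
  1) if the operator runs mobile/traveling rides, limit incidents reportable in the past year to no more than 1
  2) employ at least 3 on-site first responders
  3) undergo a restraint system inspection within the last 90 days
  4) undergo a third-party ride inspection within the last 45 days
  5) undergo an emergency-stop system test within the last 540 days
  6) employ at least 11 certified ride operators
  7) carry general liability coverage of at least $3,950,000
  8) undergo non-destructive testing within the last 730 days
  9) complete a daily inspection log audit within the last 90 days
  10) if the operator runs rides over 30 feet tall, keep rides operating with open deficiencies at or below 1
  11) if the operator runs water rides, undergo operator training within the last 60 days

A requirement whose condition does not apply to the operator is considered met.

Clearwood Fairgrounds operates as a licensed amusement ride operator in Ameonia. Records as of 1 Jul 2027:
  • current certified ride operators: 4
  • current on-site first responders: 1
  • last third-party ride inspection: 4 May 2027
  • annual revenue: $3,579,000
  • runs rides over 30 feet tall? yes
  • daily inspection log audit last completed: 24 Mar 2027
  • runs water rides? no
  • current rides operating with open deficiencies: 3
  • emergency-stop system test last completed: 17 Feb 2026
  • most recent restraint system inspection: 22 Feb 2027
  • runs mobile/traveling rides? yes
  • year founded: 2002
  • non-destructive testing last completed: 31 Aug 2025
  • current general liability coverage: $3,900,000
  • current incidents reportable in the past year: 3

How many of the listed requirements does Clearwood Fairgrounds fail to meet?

8

1. condition 'runs mobile/traveling rides' holds; incidents reportable in the past year 3 > 1 → not met
2. on-site first responders 1 < 3 → not met
3. restraint system inspection 129 days ago vs limit 90 → not met
4. third-party ride inspection 58 days ago vs limit 45 → not met
5. emergency-stop system test 499 days ago vs limit 540 → met
6. certified ride operators 4 < 11 → not met
7. general liability coverage $3,900,000 < $3,950,000 → not met
8. non-destructive testing 669 days ago vs limit 730 → met
9. daily inspection log audit 99 days ago vs limit 90 → not met
10. condition 'runs rides over 30 feet tall' holds; rides operating with open deficiencies 3 > 1 → not met
11. condition 'runs water rides' does not hold → requirement n/a → met
Not met: 8 of 11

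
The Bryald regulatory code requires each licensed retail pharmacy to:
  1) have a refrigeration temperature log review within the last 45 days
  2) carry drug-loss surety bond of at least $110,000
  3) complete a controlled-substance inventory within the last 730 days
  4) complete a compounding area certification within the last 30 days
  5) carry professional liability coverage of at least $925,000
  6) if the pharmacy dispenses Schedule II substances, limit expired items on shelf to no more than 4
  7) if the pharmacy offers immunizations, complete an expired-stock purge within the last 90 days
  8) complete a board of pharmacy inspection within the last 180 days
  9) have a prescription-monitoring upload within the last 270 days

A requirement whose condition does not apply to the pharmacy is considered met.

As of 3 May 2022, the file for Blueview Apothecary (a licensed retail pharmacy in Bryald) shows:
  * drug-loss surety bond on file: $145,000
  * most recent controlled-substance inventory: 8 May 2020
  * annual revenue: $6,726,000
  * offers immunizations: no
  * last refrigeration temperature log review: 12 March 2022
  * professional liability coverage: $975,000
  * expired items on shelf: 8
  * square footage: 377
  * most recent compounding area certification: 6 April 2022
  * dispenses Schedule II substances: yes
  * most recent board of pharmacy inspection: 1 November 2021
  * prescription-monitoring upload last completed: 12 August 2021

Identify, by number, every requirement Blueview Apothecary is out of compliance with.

1. refrigeration temperature log review 52 days ago vs limit 45 → not met
2. drug-loss surety bond $145,000 ≥ $110,000 → met
3. controlled-substance inventory 725 days ago vs limit 730 → met
4. compounding area certification 27 days ago vs limit 30 → met
5. professional liability coverage $975,000 ≥ $925,000 → met
6. condition 'dispenses Schedule II substances' holds; expired items on shelf 8 > 4 → not met
7. condition 'offers immunizations' does not hold → requirement n/a → met
8. board of pharmacy inspection 183 days ago vs limit 180 → not met
9. prescription-monitoring upload 264 days ago vs limit 270 → met
Not met: 1, 6, 8

1, 6, 8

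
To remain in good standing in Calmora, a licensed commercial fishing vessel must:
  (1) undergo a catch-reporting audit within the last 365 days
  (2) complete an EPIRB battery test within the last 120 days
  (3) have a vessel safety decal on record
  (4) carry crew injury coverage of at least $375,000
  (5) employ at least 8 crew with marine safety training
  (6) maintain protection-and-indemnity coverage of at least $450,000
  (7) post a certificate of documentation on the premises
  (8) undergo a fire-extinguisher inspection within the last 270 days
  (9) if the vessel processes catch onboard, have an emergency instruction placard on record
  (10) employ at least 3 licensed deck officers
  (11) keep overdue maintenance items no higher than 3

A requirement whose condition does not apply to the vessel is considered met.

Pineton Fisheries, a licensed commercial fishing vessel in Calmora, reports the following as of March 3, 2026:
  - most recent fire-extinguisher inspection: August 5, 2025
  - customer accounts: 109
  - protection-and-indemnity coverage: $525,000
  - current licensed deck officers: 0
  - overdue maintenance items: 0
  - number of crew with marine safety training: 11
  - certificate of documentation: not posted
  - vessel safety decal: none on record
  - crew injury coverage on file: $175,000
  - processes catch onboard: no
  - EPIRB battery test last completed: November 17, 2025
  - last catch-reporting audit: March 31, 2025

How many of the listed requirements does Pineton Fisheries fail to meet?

1. catch-reporting audit 337 days ago vs limit 365 → met
2. EPIRB battery test 106 days ago vs limit 120 → met
3. vessel safety decal absent → not met
4. crew injury coverage $175,000 < $375,000 → not met
5. crew with marine safety training 11 ≥ 8 → met
6. protection-and-indemnity coverage $525,000 ≥ $450,000 → met
7. certificate of documentation absent → not met
8. fire-extinguisher inspection 210 days ago vs limit 270 → met
9. condition 'processes catch onboard' does not hold → requirement n/a → met
10. licensed deck officers 0 < 3 → not met
11. overdue maintenance items 0 ≤ 3 → met
Not met: 4 of 11

4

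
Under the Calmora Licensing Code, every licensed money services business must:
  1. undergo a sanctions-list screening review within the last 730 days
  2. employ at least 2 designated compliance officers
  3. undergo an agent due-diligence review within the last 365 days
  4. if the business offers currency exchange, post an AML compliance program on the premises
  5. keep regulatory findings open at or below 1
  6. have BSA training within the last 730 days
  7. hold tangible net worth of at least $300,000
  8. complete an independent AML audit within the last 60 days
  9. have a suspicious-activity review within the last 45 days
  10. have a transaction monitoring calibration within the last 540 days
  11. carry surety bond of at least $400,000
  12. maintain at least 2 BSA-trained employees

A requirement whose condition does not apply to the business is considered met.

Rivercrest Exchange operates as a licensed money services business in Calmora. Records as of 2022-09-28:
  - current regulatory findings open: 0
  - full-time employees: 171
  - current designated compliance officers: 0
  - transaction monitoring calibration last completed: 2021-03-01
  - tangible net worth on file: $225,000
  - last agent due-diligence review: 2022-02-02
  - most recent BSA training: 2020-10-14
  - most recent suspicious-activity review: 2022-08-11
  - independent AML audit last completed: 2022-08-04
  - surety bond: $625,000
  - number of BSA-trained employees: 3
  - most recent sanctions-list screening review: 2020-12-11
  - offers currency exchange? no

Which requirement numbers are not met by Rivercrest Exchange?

1. sanctions-list screening review 656 days ago vs limit 730 → met
2. designated compliance officers 0 < 2 → not met
3. agent due-diligence review 238 days ago vs limit 365 → met
4. condition 'offers currency exchange' does not hold → requirement n/a → met
5. regulatory findings open 0 ≤ 1 → met
6. BSA training 714 days ago vs limit 730 → met
7. tangible net worth $225,000 < $300,000 → not met
8. independent AML audit 55 days ago vs limit 60 → met
9. suspicious-activity review 48 days ago vs limit 45 → not met
10. transaction monitoring calibration 576 days ago vs limit 540 → not met
11. surety bond $625,000 ≥ $400,000 → met
12. BSA-trained employees 3 ≥ 2 → met
Not met: 2, 7, 9, 10

2, 7, 9, 10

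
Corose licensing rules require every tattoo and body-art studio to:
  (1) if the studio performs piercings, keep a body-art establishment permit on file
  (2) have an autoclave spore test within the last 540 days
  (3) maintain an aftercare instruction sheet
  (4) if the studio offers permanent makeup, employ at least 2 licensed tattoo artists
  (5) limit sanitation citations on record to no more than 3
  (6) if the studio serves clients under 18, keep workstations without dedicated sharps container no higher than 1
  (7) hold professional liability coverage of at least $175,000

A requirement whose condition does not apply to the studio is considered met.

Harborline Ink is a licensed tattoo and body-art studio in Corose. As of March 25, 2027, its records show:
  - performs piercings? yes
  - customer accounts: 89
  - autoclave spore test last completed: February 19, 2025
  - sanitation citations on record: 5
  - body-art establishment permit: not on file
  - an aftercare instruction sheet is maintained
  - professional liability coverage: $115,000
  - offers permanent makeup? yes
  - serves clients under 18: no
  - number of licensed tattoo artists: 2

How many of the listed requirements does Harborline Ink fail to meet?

4

1. condition 'performs piercings' holds; body-art establishment permit absent → not met
2. autoclave spore test 764 days ago vs limit 540 → not met
3. aftercare instruction sheet present → met
4. condition 'offers permanent makeup' holds; licensed tattoo artists 2 ≥ 2 → met
5. sanitation citations on record 5 > 3 → not met
6. condition 'serves clients under 18' does not hold → requirement n/a → met
7. professional liability coverage $115,000 < $175,000 → not met
Not met: 4 of 7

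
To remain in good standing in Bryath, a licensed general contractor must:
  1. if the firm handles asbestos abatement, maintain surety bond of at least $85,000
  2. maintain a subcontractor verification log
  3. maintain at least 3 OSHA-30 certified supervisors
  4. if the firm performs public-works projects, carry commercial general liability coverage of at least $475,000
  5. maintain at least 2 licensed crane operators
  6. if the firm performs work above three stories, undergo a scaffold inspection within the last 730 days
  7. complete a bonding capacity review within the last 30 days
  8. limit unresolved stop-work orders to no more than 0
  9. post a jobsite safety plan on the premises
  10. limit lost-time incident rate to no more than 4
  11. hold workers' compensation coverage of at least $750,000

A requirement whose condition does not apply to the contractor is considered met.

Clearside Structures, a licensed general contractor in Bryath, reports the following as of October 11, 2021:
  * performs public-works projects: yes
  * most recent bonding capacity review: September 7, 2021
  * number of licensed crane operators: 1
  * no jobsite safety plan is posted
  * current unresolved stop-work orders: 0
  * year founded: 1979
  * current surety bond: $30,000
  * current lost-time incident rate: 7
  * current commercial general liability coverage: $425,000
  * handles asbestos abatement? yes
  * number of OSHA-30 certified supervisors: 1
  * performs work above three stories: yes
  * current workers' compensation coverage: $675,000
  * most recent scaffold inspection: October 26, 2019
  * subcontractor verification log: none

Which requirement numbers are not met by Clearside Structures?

1. condition 'handles asbestos abatement' holds; surety bond $30,000 < $85,000 → not met
2. subcontractor verification log absent → not met
3. OSHA-30 certified supervisors 1 < 3 → not met
4. condition 'performs public-works projects' holds; commercial general liability coverage $425,000 < $475,000 → not met
5. licensed crane operators 1 < 2 → not met
6. condition 'performs work above three stories' holds; scaffold inspection 716 days ago vs limit 730 → met
7. bonding capacity review 34 days ago vs limit 30 → not met
8. unresolved stop-work orders 0 ≤ 0 → met
9. jobsite safety plan absent → not met
10. lost-time incident rate 7 > 4 → not met
11. workers' compensation coverage $675,000 < $750,000 → not met
Not met: 1, 2, 3, 4, 5, 7, 9, 10, 11

1, 2, 3, 4, 5, 7, 9, 10, 11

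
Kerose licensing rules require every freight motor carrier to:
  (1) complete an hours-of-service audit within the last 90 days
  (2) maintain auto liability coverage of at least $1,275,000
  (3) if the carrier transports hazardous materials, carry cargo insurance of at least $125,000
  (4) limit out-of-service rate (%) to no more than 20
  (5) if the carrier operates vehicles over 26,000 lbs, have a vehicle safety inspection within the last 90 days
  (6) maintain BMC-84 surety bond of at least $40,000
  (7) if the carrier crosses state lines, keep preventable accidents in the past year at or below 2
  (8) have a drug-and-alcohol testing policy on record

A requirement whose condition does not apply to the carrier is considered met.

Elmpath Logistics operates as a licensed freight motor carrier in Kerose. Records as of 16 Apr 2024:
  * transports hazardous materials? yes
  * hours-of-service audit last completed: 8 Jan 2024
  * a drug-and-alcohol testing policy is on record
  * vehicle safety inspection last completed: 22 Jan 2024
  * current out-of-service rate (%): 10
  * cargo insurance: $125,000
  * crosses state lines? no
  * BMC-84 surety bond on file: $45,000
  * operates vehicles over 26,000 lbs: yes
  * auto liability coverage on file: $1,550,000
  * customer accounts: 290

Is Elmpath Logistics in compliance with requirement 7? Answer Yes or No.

7. condition 'crosses state lines' does not hold → requirement n/a → met

Yes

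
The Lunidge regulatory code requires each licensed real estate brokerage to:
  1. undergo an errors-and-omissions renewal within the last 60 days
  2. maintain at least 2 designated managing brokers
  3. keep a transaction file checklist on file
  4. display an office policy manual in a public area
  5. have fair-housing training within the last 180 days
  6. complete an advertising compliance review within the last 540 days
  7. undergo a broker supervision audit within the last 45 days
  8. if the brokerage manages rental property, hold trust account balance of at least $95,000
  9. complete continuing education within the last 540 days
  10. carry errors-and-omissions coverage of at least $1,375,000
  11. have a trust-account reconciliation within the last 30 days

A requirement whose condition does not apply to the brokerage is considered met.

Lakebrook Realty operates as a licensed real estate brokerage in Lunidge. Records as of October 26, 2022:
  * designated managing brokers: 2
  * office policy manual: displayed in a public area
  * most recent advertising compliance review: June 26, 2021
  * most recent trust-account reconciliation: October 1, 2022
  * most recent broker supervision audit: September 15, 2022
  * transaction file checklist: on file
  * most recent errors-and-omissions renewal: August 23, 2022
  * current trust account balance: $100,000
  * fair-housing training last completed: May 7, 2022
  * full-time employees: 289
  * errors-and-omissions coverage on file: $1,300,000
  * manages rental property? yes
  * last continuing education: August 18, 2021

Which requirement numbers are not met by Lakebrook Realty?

1. errors-and-omissions renewal 64 days ago vs limit 60 → not met
2. designated managing brokers 2 ≥ 2 → met
3. transaction file checklist present → met
4. office policy manual present → met
5. fair-housing training 172 days ago vs limit 180 → met
6. advertising compliance review 487 days ago vs limit 540 → met
7. broker supervision audit 41 days ago vs limit 45 → met
8. condition 'manages rental property' holds; trust account balance $100,000 ≥ $95,000 → met
9. continuing education 434 days ago vs limit 540 → met
10. errors-and-omissions coverage $1,300,000 < $1,375,000 → not met
11. trust-account reconciliation 25 days ago vs limit 30 → met
Not met: 1, 10

1, 10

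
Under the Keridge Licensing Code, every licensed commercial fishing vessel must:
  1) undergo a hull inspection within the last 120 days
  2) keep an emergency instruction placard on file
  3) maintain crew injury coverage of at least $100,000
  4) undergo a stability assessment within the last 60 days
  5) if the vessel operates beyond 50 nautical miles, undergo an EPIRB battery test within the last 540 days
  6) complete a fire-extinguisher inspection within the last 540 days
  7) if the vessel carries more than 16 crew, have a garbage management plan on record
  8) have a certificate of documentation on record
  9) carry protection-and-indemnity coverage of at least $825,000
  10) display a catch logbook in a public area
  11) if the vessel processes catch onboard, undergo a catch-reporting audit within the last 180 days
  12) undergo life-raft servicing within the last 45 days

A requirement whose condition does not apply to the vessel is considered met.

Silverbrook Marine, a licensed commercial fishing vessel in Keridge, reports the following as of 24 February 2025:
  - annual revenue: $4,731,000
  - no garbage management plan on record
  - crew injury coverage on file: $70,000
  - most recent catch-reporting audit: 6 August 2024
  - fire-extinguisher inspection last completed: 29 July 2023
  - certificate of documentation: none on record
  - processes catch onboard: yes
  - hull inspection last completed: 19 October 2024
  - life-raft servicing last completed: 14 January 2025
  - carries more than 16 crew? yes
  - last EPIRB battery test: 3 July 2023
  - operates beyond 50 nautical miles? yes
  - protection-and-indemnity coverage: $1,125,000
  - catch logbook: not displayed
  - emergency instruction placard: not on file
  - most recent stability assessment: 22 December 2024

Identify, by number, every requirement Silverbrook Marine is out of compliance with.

1. hull inspection 128 days ago vs limit 120 → not met
2. emergency instruction placard absent → not met
3. crew injury coverage $70,000 < $100,000 → not met
4. stability assessment 64 days ago vs limit 60 → not met
5. condition 'operates beyond 50 nautical miles' holds; EPIRB battery test 602 days ago vs limit 540 → not met
6. fire-extinguisher inspection 576 days ago vs limit 540 → not met
7. condition 'carries more than 16 crew' holds; garbage management plan absent → not met
8. certificate of documentation absent → not met
9. protection-and-indemnity coverage $1,125,000 ≥ $825,000 → met
10. catch logbook absent → not met
11. condition 'processes catch onboard' holds; catch-reporting audit 202 days ago vs limit 180 → not met
12. life-raft servicing 41 days ago vs limit 45 → met
Not met: 1, 2, 3, 4, 5, 6, 7, 8, 10, 11

1, 2, 3, 4, 5, 6, 7, 8, 10, 11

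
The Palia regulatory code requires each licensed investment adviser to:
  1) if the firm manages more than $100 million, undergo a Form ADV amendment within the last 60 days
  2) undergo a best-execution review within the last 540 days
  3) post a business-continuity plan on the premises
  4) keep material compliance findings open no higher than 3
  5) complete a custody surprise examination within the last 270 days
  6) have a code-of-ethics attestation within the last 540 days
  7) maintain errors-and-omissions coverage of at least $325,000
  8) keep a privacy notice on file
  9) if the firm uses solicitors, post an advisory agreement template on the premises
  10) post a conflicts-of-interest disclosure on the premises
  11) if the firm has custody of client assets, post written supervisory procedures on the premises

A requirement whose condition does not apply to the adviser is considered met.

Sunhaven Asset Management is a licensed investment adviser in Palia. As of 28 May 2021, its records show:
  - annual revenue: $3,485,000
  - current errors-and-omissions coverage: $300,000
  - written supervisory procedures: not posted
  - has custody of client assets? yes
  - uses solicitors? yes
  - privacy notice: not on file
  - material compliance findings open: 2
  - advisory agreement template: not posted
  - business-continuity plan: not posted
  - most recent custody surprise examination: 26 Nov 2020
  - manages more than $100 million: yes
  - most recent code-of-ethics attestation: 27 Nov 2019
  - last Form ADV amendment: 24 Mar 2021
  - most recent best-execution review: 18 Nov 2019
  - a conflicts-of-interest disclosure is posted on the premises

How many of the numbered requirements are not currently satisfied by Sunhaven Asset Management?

8

1. condition 'manages more than $100 million' holds; Form ADV amendment 65 days ago vs limit 60 → not met
2. best-execution review 557 days ago vs limit 540 → not met
3. business-continuity plan absent → not met
4. material compliance findings open 2 ≤ 3 → met
5. custody surprise examination 183 days ago vs limit 270 → met
6. code-of-ethics attestation 548 days ago vs limit 540 → not met
7. errors-and-omissions coverage $300,000 < $325,000 → not met
8. privacy notice absent → not met
9. condition 'uses solicitors' holds; advisory agreement template absent → not met
10. conflicts-of-interest disclosure present → met
11. condition 'has custody of client assets' holds; written supervisory procedures absent → not met
Not met: 8 of 11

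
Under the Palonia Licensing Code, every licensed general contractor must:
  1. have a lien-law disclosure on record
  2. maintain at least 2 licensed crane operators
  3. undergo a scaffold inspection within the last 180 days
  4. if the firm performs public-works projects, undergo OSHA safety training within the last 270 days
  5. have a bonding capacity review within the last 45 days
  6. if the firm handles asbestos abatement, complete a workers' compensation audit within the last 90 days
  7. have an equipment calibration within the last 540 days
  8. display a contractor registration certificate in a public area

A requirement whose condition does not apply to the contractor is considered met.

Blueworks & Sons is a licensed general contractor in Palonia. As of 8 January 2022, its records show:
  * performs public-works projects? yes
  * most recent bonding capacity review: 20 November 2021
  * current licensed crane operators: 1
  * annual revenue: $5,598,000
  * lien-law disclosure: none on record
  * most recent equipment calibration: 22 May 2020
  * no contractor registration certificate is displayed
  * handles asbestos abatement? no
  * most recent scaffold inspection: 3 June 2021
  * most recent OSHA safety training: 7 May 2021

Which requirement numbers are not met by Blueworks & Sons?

1, 2, 3, 5, 7, 8

1. lien-law disclosure absent → not met
2. licensed crane operators 1 < 2 → not met
3. scaffold inspection 219 days ago vs limit 180 → not met
4. condition 'performs public-works projects' holds; OSHA safety training 246 days ago vs limit 270 → met
5. bonding capacity review 49 days ago vs limit 45 → not met
6. condition 'handles asbestos abatement' does not hold → requirement n/a → met
7. equipment calibration 596 days ago vs limit 540 → not met
8. contractor registration certificate absent → not met
Not met: 1, 2, 3, 5, 7, 8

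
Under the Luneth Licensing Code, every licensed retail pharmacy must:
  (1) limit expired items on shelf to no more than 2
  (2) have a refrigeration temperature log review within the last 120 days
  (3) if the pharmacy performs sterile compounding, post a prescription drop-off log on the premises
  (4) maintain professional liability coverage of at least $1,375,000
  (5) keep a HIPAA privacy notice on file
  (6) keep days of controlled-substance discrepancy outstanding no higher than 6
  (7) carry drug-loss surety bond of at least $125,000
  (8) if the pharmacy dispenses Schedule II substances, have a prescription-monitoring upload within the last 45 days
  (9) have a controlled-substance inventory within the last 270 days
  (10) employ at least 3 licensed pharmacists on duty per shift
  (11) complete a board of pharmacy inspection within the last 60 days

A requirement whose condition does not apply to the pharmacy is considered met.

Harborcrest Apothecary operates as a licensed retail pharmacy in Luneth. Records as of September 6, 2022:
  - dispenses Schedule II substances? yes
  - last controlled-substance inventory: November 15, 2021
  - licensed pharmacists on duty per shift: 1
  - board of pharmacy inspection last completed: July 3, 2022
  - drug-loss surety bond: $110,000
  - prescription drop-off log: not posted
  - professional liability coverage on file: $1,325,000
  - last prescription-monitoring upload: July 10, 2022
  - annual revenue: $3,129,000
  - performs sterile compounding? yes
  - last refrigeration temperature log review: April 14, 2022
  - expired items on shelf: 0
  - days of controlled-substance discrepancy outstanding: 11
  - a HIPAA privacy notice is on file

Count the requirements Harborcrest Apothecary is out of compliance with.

9

1. expired items on shelf 0 ≤ 2 → met
2. refrigeration temperature log review 145 days ago vs limit 120 → not met
3. condition 'performs sterile compounding' holds; prescription drop-off log absent → not met
4. professional liability coverage $1,325,000 < $1,375,000 → not met
5. HIPAA privacy notice present → met
6. days of controlled-substance discrepancy outstanding 11 > 6 → not met
7. drug-loss surety bond $110,000 < $125,000 → not met
8. condition 'dispenses Schedule II substances' holds; prescription-monitoring upload 58 days ago vs limit 45 → not met
9. controlled-substance inventory 295 days ago vs limit 270 → not met
10. licensed pharmacists on duty per shift 1 < 3 → not met
11. board of pharmacy inspection 65 days ago vs limit 60 → not met
Not met: 9 of 11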